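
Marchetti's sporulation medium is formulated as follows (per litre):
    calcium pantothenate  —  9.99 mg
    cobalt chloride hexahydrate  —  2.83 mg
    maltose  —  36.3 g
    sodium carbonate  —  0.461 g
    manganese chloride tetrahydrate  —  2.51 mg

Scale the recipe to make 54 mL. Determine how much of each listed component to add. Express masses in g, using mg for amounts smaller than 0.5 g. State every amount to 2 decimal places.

Scale factor = 54 mL / 1000 mL = 0.054.
calcium pantothenate: 9.99 mg × (54 mL / 1000 mL) = 0.54 mg
cobalt chloride hexahydrate: 2.83 mg × (54 mL / 1000 mL) = 0.15 mg
maltose: 36.3 g × (54 mL / 1000 mL) = 1.96 g
sodium carbonate: 0.461 g × (54 mL / 1000 mL) = 0.024894 g = 24.89 mg
manganese chloride tetrahydrate: 2.51 mg × (54 mL / 1000 mL) = 0.14 mg

calcium pantothenate 0.54 mg; cobalt chloride hexahydrate 0.15 mg; maltose 1.96 g; sodium carbonate 24.89 mg; manganese chloride tetrahydrate 0.14 mg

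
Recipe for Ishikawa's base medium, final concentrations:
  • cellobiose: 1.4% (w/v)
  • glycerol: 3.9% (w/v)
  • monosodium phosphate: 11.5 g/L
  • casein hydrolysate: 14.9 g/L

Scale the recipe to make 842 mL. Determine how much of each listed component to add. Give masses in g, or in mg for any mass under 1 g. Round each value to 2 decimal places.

Scale factor relative to 1 L: 0.842.
cellobiose: 1.4% w/v = 14 g/L → 14 × 0.842 L = 11.79 g
glycerol: 3.9% w/v = 39 g/L → 39 × 0.842 L = 32.84 g
monosodium phosphate: 11.5 g/L × 0.842 L = 9.68 g
casein hydrolysate: 14.9 g/L × 0.842 L = 12.55 g

cellobiose 11.79 g; glycerol 32.84 g; monosodium phosphate 9.68 g; casein hydrolysate 12.55 g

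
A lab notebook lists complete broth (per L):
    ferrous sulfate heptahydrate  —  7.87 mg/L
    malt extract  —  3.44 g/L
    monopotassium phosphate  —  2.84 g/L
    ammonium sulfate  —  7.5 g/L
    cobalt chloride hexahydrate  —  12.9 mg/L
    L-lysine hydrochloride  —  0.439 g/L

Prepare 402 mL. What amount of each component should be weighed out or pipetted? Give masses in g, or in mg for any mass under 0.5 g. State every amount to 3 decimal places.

Scale factor relative to 1 L: 0.402.
ferrous sulfate heptahydrate: 7.87 mg/L × 0.402 L = 3.164 mg
malt extract: 3.44 g/L × 0.402 L = 1.383 g
monopotassium phosphate: 2.84 g/L × 0.402 L = 1.142 g
ammonium sulfate: 7.5 g/L × 0.402 L = 3.015 g
cobalt chloride hexahydrate: 12.9 mg/L × 0.402 L = 5.186 mg
L-lysine hydrochloride: 0.439 g/L × 0.402 L = 0.176478 g = 176.478 mg

ferrous sulfate heptahydrate 3.164 mg; malt extract 1.383 g; monopotassium phosphate 1.142 g; ammonium sulfate 3.015 g; cobalt chloride hexahydrate 5.186 mg; L-lysine hydrochloride 176.478 mg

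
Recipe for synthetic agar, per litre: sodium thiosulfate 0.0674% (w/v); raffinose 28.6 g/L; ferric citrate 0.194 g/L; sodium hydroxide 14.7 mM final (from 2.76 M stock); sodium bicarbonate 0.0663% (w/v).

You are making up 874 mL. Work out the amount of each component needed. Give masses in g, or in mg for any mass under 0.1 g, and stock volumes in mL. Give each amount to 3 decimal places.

sodium thiosulfate 0.589 g; raffinose 24.996 g; ferric citrate 0.170 g; sodium hydroxide 4.655 mL; sodium bicarbonate 0.579 g

Target volume = 874 mL = 0.874 L.
sodium thiosulfate: 0.0674 g per 100 mL × 874 mL ÷ 100 = 0.589 g
raffinose: 28.6 g/L × 0.874 L = 24.996 g
ferric citrate: 0.194 g/L × 0.874 L = 0.170 g
sodium hydroxide: C1V1 = C2V2 → 14.7 mM × 874 mL ÷ 2760 mM = 4.655 mL
sodium bicarbonate: 0.0663% w/v = 0.663 g/L → 0.663 × 0.874 L = 0.579 g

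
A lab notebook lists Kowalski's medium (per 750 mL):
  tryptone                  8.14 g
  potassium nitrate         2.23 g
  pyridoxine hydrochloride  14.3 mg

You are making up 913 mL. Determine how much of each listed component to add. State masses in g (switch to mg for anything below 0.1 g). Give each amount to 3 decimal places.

tryptone 9.909 g; potassium nitrate 2.715 g; pyridoxine hydrochloride 17.408 mg

Scale factor = 913 mL / 750 mL = 1.21733.
tryptone: 8.14 g × (913 mL / 750 mL) = 9.909 g
potassium nitrate: 2.23 g × (913 mL / 750 mL) = 2.715 g
pyridoxine hydrochloride: 14.3 mg × (913 mL / 750 mL) = 17.408 mg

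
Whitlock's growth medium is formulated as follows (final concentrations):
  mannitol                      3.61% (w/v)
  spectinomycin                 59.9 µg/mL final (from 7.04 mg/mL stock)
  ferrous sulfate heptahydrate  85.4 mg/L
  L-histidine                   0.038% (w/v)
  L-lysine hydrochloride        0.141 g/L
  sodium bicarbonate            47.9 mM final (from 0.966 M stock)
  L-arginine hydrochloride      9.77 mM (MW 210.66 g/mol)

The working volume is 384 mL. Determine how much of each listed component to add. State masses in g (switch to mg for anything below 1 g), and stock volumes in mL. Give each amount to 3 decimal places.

mannitol 13.862 g; spectinomycin 3.267 mL; ferrous sulfate heptahydrate 32.794 mg; L-histidine 145.920 mg; L-lysine hydrochloride 54.144 mg; sodium bicarbonate 19.041 mL; L-arginine hydrochloride 790.329 mg

Working volume: 384 mL = 0.384 L.
mannitol: 3.61% w/v = 36.1 g/L → 36.1 × 0.384 L = 13.862 g
spectinomycin: C1V1 = C2V2 → 59.9 µg/mL × 384 mL ÷ 7040 µg/mL = 3.267 mL
ferrous sulfate heptahydrate: 85.4 mg/L × 0.384 L = 32.794 mg
L-histidine: 0.038% w/v = 0.38 g/L → 0.38 × 0.384 L = 0.14592 g = 145.920 mg
L-lysine hydrochloride: 0.141 g/L × 0.384 L = 0.054144 g = 54.144 mg
sodium bicarbonate: C1V1 = C2V2 → 47.9 mM × 384 mL ÷ 966 mM = 19.041 mL
L-arginine hydrochloride: 9.77 mmol/L × 210.66 mg/mmol × 0.384 L = 790.329 mg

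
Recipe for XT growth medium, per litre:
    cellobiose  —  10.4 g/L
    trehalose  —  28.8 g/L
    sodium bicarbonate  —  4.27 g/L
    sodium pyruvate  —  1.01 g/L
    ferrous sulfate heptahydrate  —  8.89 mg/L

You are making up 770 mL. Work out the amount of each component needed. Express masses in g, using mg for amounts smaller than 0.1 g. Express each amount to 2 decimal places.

Scale factor relative to 1 L: 0.77.
cellobiose: 10.4 g/L × 0.77 L = 8.01 g
trehalose: 28.8 g/L × 0.77 L = 22.18 g
sodium bicarbonate: 4.27 g/L × 0.77 L = 3.29 g
sodium pyruvate: 1.01 g/L × 0.77 L = 0.78 g
ferrous sulfate heptahydrate: 8.89 mg/L × 0.77 L = 6.85 mg

cellobiose 8.01 g; trehalose 22.18 g; sodium bicarbonate 3.29 g; sodium pyruvate 0.78 g; ferrous sulfate heptahydrate 6.85 mg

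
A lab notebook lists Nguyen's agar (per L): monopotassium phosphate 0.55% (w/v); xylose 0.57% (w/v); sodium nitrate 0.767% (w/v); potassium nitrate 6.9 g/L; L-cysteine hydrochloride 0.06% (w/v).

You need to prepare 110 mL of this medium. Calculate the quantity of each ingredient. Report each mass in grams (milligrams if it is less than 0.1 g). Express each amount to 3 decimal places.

Scale factor relative to 1 L: 0.11.
monopotassium phosphate: 0.55% w/v = 5.5 g/L → 5.5 × 0.11 L = 0.605 g
xylose: 0.57% w/v = 5.7 g/L → 5.7 × 0.11 L = 0.627 g
sodium nitrate: 0.767% w/v = 7.67 g/L → 7.67 × 0.11 L = 0.844 g
potassium nitrate: 6.9 g/L × 0.11 L = 0.759 g
L-cysteine hydrochloride: 0.06% w/v = 0.6 g/L → 0.6 × 0.11 L = 0.066 g = 66.000 mg

monopotassium phosphate 0.605 g; xylose 0.627 g; sodium nitrate 0.844 g; potassium nitrate 0.759 g; L-cysteine hydrochloride 66.000 mg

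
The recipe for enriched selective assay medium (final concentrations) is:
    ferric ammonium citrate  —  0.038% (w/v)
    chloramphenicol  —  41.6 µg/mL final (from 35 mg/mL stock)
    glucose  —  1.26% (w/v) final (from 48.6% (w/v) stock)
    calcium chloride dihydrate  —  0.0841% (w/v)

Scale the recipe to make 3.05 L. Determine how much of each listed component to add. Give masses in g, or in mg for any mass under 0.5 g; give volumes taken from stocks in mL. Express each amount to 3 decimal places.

Scale factor relative to 1 L: 3.05.
ferric ammonium citrate: 0.038 g per 100 mL × 3050 mL ÷ 100 = 1.159 g
chloramphenicol: V = C2·V2/C1 = 41.6 µg/mL × 3050 mL ÷ 35000 µg/mL = 3.625 mL
glucose: dilute stock: 1.26% ÷ 48.6% × 3050 mL = 79.074 mL
calcium chloride dihydrate: 0.0841% w/v = 0.841 g/L → 0.841 × 3.05 L = 2.565 g

ferric ammonium citrate 1.159 g; chloramphenicol 3.625 mL; glucose 79.074 mL; calcium chloride dihydrate 2.565 g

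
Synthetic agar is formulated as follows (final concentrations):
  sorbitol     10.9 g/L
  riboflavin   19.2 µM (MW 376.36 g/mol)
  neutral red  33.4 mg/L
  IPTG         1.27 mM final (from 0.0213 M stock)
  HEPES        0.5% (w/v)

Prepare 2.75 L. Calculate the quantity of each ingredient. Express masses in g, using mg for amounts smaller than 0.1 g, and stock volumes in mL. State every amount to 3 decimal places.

sorbitol 29.975 g; riboflavin 19.872 mg; neutral red 91.850 mg; IPTG 163.967 mL; HEPES 13.750 g

Scale factor relative to 1 L: 2.75.
sorbitol: 10.9 g/L × 2.75 L = 29.975 g
riboflavin: 19.2 µmol/L × 376.36 g/mol × 2.75 L ÷ 1000 = 19.872 mg
neutral red: 33.4 mg/L × 2.75 L = 91.850 mg
IPTG: C1V1 = C2V2 → 1.27 mM × 2750 mL ÷ 21.3 mM = 163.967 mL
HEPES: 0.5% w/v = 5 g/L → 5 × 2.75 L = 13.750 g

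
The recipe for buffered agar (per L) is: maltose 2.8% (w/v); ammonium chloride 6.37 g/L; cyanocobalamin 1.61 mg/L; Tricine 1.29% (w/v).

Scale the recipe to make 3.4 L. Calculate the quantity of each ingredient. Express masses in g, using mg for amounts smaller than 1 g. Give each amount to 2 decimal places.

Scale factor relative to 1 L: 3.4.
maltose: 2.8 g per 100 mL × 3400 mL ÷ 100 = 95.20 g
ammonium chloride: 6.37 g/L × 3.4 L = 21.66 g
cyanocobalamin: 1.61 mg/L × 3.4 L = 5.47 mg
Tricine: 1.29 g per 100 mL × 3400 mL ÷ 100 = 43.86 g

maltose 95.20 g; ammonium chloride 21.66 g; cyanocobalamin 5.47 mg; Tricine 43.86 g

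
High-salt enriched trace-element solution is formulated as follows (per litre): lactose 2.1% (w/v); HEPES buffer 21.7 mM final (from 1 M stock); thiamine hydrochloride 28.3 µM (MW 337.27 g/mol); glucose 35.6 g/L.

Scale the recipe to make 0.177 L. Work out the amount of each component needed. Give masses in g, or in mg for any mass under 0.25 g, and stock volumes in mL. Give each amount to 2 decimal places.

lactose 3.72 g; HEPES buffer 3.84 mL; thiamine hydrochloride 1.69 mg; glucose 6.30 g

Scale factor relative to 1 L: 0.177.
lactose: 2.1% w/v = 21 g/L → 21 × 0.177 L = 3.72 g
HEPES buffer: V = C2·V2/C1 = 21.7 mM × 177 mL ÷ 1000 mM = 3.84 mL
thiamine hydrochloride: 28.3 µmol/L × 337.27 g/mol × 0.177 L ÷ 1000 = 1.69 mg
glucose: 35.6 g/L × 0.177 L = 6.30 g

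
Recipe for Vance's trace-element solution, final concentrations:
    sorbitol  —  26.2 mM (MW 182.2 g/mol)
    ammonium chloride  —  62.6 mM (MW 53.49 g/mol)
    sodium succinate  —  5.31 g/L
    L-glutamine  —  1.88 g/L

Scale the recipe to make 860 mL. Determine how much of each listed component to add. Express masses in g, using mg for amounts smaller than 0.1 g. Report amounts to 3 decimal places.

Target volume = 860 mL = 0.86 L.
sorbitol: 26.2 mmol/L × 182.2 g/mol × 0.86 L ÷ 1000 = 4.105 g
ammonium chloride: 62.6 mmol/L × 53.49 g/mol × 0.86 L ÷ 1000 = 2.880 g
sodium succinate: 5.31 g/L × 0.86 L = 4.567 g
L-glutamine: 1.88 g/L × 0.86 L = 1.617 g

sorbitol 4.105 g; ammonium chloride 2.880 g; sodium succinate 4.567 g; L-glutamine 1.617 g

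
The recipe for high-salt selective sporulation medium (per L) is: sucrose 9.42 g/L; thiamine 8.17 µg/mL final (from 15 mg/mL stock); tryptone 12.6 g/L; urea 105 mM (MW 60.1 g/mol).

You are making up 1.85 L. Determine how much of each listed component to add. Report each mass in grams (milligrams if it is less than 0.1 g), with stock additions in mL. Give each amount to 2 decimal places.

Working volume: 1.85 L.
sucrose: 9.42 g/L × 1.85 L = 17.43 g
thiamine: C1V1 = C2V2 → 8.17 µg/mL × 1850 mL ÷ 15000 µg/mL = 1.01 mL
tryptone: 12.6 g/L × 1.85 L = 23.31 g
urea: 105 mmol/L × 60.1 g/mol × 1.85 L ÷ 1000 = 11.67 g

sucrose 17.43 g; thiamine 1.01 mL; tryptone 23.31 g; urea 11.67 g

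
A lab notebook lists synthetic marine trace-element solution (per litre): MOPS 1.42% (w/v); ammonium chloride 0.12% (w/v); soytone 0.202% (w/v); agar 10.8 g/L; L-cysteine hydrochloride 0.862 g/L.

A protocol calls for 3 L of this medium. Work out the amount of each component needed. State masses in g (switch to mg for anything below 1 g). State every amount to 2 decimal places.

Scale factor relative to 1 L: 3.
MOPS: 1.42% w/v = 14.2 g/L → 14.2 × 3 L = 42.60 g
ammonium chloride: 0.12 g per 100 mL × 3000 mL ÷ 100 = 3.60 g
soytone: 0.202% w/v = 2.02 g/L → 2.02 × 3 L = 6.06 g
agar: 10.8 g/L × 3 L = 32.40 g
L-cysteine hydrochloride: 0.862 g/L × 3 L = 2.59 g

MOPS 42.60 g; ammonium chloride 3.60 g; soytone 6.06 g; agar 32.40 g; L-cysteine hydrochloride 2.59 g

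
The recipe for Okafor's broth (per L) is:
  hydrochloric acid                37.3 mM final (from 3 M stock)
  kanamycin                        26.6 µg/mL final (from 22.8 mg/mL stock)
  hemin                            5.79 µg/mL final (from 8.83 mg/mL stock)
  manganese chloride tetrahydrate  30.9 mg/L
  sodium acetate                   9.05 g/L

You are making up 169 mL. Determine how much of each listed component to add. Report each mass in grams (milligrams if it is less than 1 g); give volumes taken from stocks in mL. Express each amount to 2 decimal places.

hydrochloric acid 2.10 mL; kanamycin 0.20 mL; hemin 0.11 mL; manganese chloride tetrahydrate 5.22 mg; sodium acetate 1.53 g

Scale factor relative to 1 L: 0.169.
hydrochloric acid: C1V1 = C2V2 → 37.3 mM × 169 mL ÷ 3000 mM = 2.10 mL
kanamycin: V = C2·V2/C1 = 26.6 µg/mL × 169 mL ÷ 22800 µg/mL = 0.20 mL
hemin: dilute stock: 5.79 µg/mL × 169 mL ÷ 8830 µg/mL = 0.11 mL
manganese chloride tetrahydrate: 30.9 mg/L × 0.169 L = 5.22 mg
sodium acetate: 9.05 g/L × 0.169 L = 1.53 g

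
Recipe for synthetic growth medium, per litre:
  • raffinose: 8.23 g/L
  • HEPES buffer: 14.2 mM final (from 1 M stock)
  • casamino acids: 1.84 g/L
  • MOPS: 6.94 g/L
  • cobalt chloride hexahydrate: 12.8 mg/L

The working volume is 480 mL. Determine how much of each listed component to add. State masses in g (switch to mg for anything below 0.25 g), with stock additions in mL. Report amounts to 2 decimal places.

raffinose 3.95 g; HEPES buffer 6.82 mL; casamino acids 0.88 g; MOPS 3.33 g; cobalt chloride hexahydrate 6.14 mg

Scale factor relative to 1 L: 0.48.
raffinose: 8.23 g/L × 0.48 L = 3.95 g
HEPES buffer: dilute stock: 14.2 mM × 480 mL ÷ 1000 mM = 6.82 mL
casamino acids: 1.84 g/L × 0.48 L = 0.88 g
MOPS: 6.94 g/L × 0.48 L = 3.33 g
cobalt chloride hexahydrate: 12.8 mg/L × 0.48 L = 6.14 mg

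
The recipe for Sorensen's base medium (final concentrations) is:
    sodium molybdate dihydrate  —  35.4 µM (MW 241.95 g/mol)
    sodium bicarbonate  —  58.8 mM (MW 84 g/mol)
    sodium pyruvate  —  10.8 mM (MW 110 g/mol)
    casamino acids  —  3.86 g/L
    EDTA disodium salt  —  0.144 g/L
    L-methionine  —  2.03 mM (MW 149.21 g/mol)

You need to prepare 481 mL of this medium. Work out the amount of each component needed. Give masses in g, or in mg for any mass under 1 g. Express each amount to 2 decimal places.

sodium molybdate dihydrate 4.12 mg; sodium bicarbonate 2.38 g; sodium pyruvate 571.43 mg; casamino acids 1.86 g; EDTA disodium salt 69.26 mg; L-methionine 145.69 mg

Scale factor relative to 1 L: 0.481.
sodium molybdate dihydrate: 35.4 µmol/L × 241.95 g/mol × 0.481 L ÷ 1000 = 4.12 mg
sodium bicarbonate: 58.8 mmol/L × 84 g/mol × 0.481 L ÷ 1000 = 2.38 g
sodium pyruvate: 10.8 mmol/L × 110 mg/mmol × 0.481 L = 571.43 mg
casamino acids: 3.86 g/L × 0.481 L = 1.86 g
EDTA disodium salt: 0.144 g/L × 0.481 L = 0.069264 g = 69.26 mg
L-methionine: 2.03 mmol/L × 149.21 mg/mmol × 0.481 L = 145.69 mg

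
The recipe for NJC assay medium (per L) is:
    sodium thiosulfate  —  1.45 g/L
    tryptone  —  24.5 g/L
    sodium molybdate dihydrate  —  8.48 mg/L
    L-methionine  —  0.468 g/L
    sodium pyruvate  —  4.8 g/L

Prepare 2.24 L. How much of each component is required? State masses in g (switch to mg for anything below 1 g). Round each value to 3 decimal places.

sodium thiosulfate 3.248 g; tryptone 54.880 g; sodium molybdate dihydrate 18.995 mg; L-methionine 1.048 g; sodium pyruvate 10.752 g

Working volume: 2.24 L.
sodium thiosulfate: 1.45 g/L × 2.24 L = 3.248 g
tryptone: 24.5 g/L × 2.24 L = 54.880 g
sodium molybdate dihydrate: 8.48 mg/L × 2.24 L = 18.995 mg
L-methionine: 0.468 g/L × 2.24 L = 1.048 g
sodium pyruvate: 4.8 g/L × 2.24 L = 10.752 g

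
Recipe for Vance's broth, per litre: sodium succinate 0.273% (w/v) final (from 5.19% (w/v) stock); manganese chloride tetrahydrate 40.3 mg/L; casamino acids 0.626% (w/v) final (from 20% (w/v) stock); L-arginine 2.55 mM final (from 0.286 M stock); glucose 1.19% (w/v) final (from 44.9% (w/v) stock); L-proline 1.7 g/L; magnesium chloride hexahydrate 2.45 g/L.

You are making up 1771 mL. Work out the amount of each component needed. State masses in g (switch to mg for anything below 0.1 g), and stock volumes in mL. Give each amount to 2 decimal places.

Scale factor relative to 1 L: 1.771.
sodium succinate: C1V1 = C2V2 → 0.273% ÷ 5.19% × 1771 mL = 93.16 mL
manganese chloride tetrahydrate: 40.3 mg/L × 1.771 L = 71.37 mg
casamino acids: V = C2·V2/C1 = 0.626% ÷ 20% × 1771 mL = 55.43 mL
L-arginine: C1V1 = C2V2 → 2.55 mM × 1771 mL ÷ 286 mM = 15.79 mL
glucose: dilute stock: 1.19% ÷ 44.9% × 1771 mL = 46.94 mL
L-proline: 1.7 g/L × 1.771 L = 3.01 g
magnesium chloride hexahydrate: 2.45 g/L × 1.771 L = 4.34 g

sodium succinate 93.16 mL; manganese chloride tetrahydrate 71.37 mg; casamino acids 55.43 mL; L-arginine 15.79 mL; glucose 46.94 mL; L-proline 3.01 g; magnesium chloride hexahydrate 4.34 g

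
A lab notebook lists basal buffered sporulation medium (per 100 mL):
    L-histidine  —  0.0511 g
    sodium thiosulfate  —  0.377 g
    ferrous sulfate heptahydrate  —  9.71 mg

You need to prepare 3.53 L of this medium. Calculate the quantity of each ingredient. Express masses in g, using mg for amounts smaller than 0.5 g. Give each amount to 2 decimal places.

Scale factor = 3530 mL / 100 mL = 35.3.
L-histidine: 0.0511 g × (3530 mL / 100 mL) = 1.80 g
sodium thiosulfate: 0.377 g × (3530 mL / 100 mL) = 13.31 g
ferrous sulfate heptahydrate: 9.71 mg × (3530 mL / 100 mL) = 342.76 mg

L-histidine 1.80 g; sodium thiosulfate 13.31 g; ferrous sulfate heptahydrate 342.76 mg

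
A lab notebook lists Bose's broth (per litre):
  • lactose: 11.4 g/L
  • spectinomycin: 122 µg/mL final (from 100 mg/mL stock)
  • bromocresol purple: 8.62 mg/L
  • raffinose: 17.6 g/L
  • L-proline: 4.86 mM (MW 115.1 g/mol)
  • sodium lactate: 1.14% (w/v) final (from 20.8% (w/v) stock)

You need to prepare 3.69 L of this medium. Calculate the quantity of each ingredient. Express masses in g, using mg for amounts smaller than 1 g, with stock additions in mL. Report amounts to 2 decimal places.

lactose 42.07 g; spectinomycin 4.50 mL; bromocresol purple 31.81 mg; raffinose 64.94 g; L-proline 2.06 g; sodium lactate 202.24 mL

Working volume: 3.69 L.
lactose: 11.4 g/L × 3.69 L = 42.07 g
spectinomycin: C1V1 = C2V2 → 122 µg/mL × 3690 mL ÷ 100000 µg/mL = 4.50 mL
bromocresol purple: 8.62 mg/L × 3.69 L = 31.81 mg
raffinose: 17.6 g/L × 3.69 L = 64.94 g
L-proline: 4.86 mmol/L × 115.1 g/mol × 3.69 L ÷ 1000 = 2.06 g
sodium lactate: V = C2·V2/C1 = 1.14% ÷ 20.8% × 3690 mL = 202.24 mL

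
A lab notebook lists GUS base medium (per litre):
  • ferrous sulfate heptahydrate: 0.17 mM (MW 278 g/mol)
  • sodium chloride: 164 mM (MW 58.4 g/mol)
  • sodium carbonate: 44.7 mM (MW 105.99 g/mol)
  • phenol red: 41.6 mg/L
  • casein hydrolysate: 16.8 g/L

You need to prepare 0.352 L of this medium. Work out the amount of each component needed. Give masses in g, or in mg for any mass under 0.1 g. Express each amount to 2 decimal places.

ferrous sulfate heptahydrate 16.64 mg; sodium chloride 3.37 g; sodium carbonate 1.67 g; phenol red 14.64 mg; casein hydrolysate 5.91 g

Scale factor relative to 1 L: 0.352.
ferrous sulfate heptahydrate: 0.17 mmol/L × 278 mg/mmol × 0.352 L = 16.64 mg
sodium chloride: 164 mmol/L × 58.4 g/mol × 0.352 L ÷ 1000 = 3.37 g
sodium carbonate: 44.7 mmol/L × 105.99 g/mol × 0.352 L ÷ 1000 = 1.67 g
phenol red: 41.6 mg/L × 0.352 L = 14.64 mg
casein hydrolysate: 16.8 g/L × 0.352 L = 5.91 g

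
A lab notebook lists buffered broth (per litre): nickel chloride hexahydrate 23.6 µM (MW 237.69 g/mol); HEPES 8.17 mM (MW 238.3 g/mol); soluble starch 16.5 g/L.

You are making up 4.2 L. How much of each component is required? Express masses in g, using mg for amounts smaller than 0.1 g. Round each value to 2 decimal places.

nickel chloride hexahydrate 23.56 mg; HEPES 8.18 g; soluble starch 69.30 g

Working volume: 4.2 L.
nickel chloride hexahydrate: 23.6 µmol/L × 237.69 g/mol × 4.2 L ÷ 1000 = 23.56 mg
HEPES: 8.17 mmol/L × 238.3 g/mol × 4.2 L ÷ 1000 = 8.18 g
soluble starch: 16.5 g/L × 4.2 L = 69.30 g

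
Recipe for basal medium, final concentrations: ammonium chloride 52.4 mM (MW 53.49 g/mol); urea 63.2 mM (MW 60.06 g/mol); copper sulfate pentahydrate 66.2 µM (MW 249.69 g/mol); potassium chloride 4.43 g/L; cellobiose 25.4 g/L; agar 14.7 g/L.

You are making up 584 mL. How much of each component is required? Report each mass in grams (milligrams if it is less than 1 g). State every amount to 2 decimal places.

ammonium chloride 1.64 g; urea 2.22 g; copper sulfate pentahydrate 9.65 mg; potassium chloride 2.59 g; cellobiose 14.83 g; agar 8.58 g

Target volume = 584 mL = 0.584 L.
ammonium chloride: 52.4 mmol/L × 53.49 g/mol × 0.584 L ÷ 1000 = 1.64 g
urea: 63.2 mmol/L × 60.06 g/mol × 0.584 L ÷ 1000 = 2.22 g
copper sulfate pentahydrate: 66.2 µmol/L × 249.69 g/mol × 0.584 L ÷ 1000 = 9.65 mg
potassium chloride: 4.43 g/L × 0.584 L = 2.59 g
cellobiose: 25.4 g/L × 0.584 L = 14.83 g
agar: 14.7 g/L × 0.584 L = 8.58 g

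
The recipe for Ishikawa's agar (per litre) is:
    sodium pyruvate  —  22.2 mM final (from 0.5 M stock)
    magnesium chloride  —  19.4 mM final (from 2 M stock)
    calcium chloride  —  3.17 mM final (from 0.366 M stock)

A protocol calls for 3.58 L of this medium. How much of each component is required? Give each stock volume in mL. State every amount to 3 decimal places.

Working volume: 3.58 L.
sodium pyruvate: V = C2·V2/C1 = 22.2 mM × 3580 mL ÷ 500 mM = 158.952 mL
magnesium chloride: V = C2·V2/C1 = 19.4 mM × 3580 mL ÷ 2000 mM = 34.726 mL
calcium chloride: dilute stock: 3.17 mM × 3580 mL ÷ 366 mM = 31.007 mL

sodium pyruvate 158.952 mL; magnesium chloride 34.726 mL; calcium chloride 31.007 mL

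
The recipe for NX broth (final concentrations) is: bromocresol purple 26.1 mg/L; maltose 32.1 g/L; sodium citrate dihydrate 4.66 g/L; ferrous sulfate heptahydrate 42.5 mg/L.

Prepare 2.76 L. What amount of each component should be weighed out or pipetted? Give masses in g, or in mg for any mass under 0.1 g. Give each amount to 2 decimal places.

bromocresol purple 72.04 mg; maltose 88.60 g; sodium citrate dihydrate 12.86 g; ferrous sulfate heptahydrate 0.12 g

Working volume: 2.76 L.
bromocresol purple: 26.1 mg/L × 2.76 L = 72.04 mg
maltose: 32.1 g/L × 2.76 L = 88.60 g
sodium citrate dihydrate: 4.66 g/L × 2.76 L = 12.86 g
ferrous sulfate heptahydrate: 42.5 mg/L × 2.76 L = 117.3 mg = 0.12 g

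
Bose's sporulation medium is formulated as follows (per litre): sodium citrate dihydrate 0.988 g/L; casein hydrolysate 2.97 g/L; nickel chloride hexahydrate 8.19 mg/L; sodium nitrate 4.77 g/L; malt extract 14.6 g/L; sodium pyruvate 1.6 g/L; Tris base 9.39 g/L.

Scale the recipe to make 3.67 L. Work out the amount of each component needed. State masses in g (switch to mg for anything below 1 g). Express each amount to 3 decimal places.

sodium citrate dihydrate 3.626 g; casein hydrolysate 10.900 g; nickel chloride hexahydrate 30.057 mg; sodium nitrate 17.506 g; malt extract 53.582 g; sodium pyruvate 5.872 g; Tris base 34.461 g

Working volume: 3.67 L.
sodium citrate dihydrate: 0.988 g/L × 3.67 L = 3.626 g
casein hydrolysate: 2.97 g/L × 3.67 L = 10.900 g
nickel chloride hexahydrate: 8.19 mg/L × 3.67 L = 30.057 mg
sodium nitrate: 4.77 g/L × 3.67 L = 17.506 g
malt extract: 14.6 g/L × 3.67 L = 53.582 g
sodium pyruvate: 1.6 g/L × 3.67 L = 5.872 g
Tris base: 9.39 g/L × 3.67 L = 34.461 g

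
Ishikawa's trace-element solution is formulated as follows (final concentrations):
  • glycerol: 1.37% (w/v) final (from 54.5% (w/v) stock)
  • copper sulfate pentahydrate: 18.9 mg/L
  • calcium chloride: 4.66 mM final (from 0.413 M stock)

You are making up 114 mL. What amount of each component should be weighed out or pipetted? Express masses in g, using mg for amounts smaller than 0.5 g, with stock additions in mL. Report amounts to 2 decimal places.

Working volume: 114 mL = 0.114 L.
glycerol: C1V1 = C2V2 → 1.37% ÷ 54.5% × 114 mL = 2.87 mL
copper sulfate pentahydrate: 18.9 mg/L × 0.114 L = 2.15 mg
calcium chloride: C1V1 = C2V2 → 4.66 mM × 114 mL ÷ 413 mM = 1.29 mL

glycerol 2.87 mL; copper sulfate pentahydrate 2.15 mg; calcium chloride 1.29 mL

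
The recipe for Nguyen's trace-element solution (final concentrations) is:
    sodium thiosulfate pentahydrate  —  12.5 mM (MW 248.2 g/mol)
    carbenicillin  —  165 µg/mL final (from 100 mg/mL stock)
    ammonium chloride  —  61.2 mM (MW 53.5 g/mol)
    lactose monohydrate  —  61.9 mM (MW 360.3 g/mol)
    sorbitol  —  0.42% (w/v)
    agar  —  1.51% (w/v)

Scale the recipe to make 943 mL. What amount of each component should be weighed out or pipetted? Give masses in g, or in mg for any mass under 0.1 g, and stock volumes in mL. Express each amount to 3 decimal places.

sodium thiosulfate pentahydrate 2.926 g; carbenicillin 1.556 mL; ammonium chloride 3.088 g; lactose monohydrate 21.031 g; sorbitol 3.961 g; agar 14.239 g

Working volume: 943 mL = 0.943 L.
sodium thiosulfate pentahydrate: 12.5 mmol/L × 248.2 g/mol × 0.943 L ÷ 1000 = 2.926 g
carbenicillin: C1V1 = C2V2 → 165 µg/mL × 943 mL ÷ 100000 µg/mL = 1.556 mL
ammonium chloride: 61.2 mmol/L × 53.5 g/mol × 0.943 L ÷ 1000 = 3.088 g
lactose monohydrate: 61.9 mmol/L × 360.3 g/mol × 0.943 L ÷ 1000 = 21.031 g
sorbitol: 0.42% w/v = 4.2 g/L → 4.2 × 0.943 L = 3.961 g
agar: 1.51 g per 100 mL × 943 mL ÷ 100 = 14.239 g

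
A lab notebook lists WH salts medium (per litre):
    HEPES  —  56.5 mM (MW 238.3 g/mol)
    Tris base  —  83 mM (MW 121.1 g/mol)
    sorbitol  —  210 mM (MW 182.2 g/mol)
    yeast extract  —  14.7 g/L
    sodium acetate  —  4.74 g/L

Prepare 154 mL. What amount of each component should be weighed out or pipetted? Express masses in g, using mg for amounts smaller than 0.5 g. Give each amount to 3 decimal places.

Scale factor relative to 1 L: 0.154.
HEPES: 56.5 mmol/L × 238.3 g/mol × 0.154 L ÷ 1000 = 2.073 g
Tris base: 83 mmol/L × 121.1 g/mol × 0.154 L ÷ 1000 = 1.548 g
sorbitol: 210 mmol/L × 182.2 g/mol × 0.154 L ÷ 1000 = 5.892 g
yeast extract: 14.7 g/L × 0.154 L = 2.264 g
sodium acetate: 4.74 g/L × 0.154 L = 0.730 g

HEPES 2.073 g; Tris base 1.548 g; sorbitol 5.892 g; yeast extract 2.264 g; sodium acetate 0.730 g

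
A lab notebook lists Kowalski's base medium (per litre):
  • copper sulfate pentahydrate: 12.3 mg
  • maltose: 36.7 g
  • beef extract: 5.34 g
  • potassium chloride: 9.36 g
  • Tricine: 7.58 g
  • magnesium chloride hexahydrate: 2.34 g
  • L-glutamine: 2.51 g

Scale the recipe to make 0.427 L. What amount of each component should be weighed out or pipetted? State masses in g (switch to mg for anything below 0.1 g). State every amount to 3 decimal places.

Ratio of target to recipe volume: 427 / 1000 = 0.427.
copper sulfate pentahydrate: 12.3 mg × (427 mL / 1000 mL) = 5.252 mg
maltose: 36.7 g × (427 mL / 1000 mL) = 15.671 g
beef extract: 5.34 g × (427 mL / 1000 mL) = 2.280 g
potassium chloride: 9.36 g × (427 mL / 1000 mL) = 3.997 g
Tricine: 7.58 g × (427 mL / 1000 mL) = 3.237 g
magnesium chloride hexahydrate: 2.34 g × (427 mL / 1000 mL) = 0.999 g
L-glutamine: 2.51 g × (427 mL / 1000 mL) = 1.072 g

copper sulfate pentahydrate 5.252 mg; maltose 15.671 g; beef extract 2.280 g; potassium chloride 3.997 g; Tricine 3.237 g; magnesium chloride hexahydrate 0.999 g; L-glutamine 1.072 g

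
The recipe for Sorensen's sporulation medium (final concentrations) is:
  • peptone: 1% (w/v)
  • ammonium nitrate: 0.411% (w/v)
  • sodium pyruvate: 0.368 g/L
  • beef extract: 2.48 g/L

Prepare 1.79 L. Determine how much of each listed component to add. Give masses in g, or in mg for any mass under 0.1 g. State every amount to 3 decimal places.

peptone 17.900 g; ammonium nitrate 7.357 g; sodium pyruvate 0.659 g; beef extract 4.439 g

Scale factor relative to 1 L: 1.79.
peptone: 1% w/v = 10 g/L → 10 × 1.79 L = 17.900 g
ammonium nitrate: 0.411 g per 100 mL × 1790 mL ÷ 100 = 7.357 g
sodium pyruvate: 0.368 g/L × 1.79 L = 0.659 g
beef extract: 2.48 g/L × 1.79 L = 4.439 g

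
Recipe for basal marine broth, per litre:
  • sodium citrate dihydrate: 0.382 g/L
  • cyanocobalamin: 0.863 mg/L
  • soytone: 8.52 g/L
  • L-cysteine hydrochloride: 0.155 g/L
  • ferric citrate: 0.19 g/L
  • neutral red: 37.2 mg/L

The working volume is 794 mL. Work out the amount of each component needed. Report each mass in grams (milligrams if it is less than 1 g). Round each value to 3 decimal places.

sodium citrate dihydrate 303.308 mg; cyanocobalamin 0.685 mg; soytone 6.765 g; L-cysteine hydrochloride 123.070 mg; ferric citrate 150.860 mg; neutral red 29.537 mg

Target volume = 794 mL = 0.794 L.
sodium citrate dihydrate: 0.382 g/L × 0.794 L = 0.303308 g = 303.308 mg
cyanocobalamin: 0.863 mg/L × 0.794 L = 0.685 mg
soytone: 8.52 g/L × 0.794 L = 6.765 g
L-cysteine hydrochloride: 0.155 g/L × 0.794 L = 0.12307 g = 123.070 mg
ferric citrate: 0.19 g/L × 0.794 L = 0.15086 g = 150.860 mg
neutral red: 37.2 mg/L × 0.794 L = 29.537 mg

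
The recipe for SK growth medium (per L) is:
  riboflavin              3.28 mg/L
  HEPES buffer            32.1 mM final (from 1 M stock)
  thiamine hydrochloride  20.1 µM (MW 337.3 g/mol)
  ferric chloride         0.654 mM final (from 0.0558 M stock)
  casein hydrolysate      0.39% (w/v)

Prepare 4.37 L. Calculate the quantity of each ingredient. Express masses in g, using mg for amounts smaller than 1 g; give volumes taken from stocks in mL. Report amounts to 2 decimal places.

riboflavin 14.33 mg; HEPES buffer 140.28 mL; thiamine hydrochloride 29.63 mg; ferric chloride 51.22 mL; casein hydrolysate 17.04 g

Working volume: 4.37 L.
riboflavin: 3.28 mg/L × 4.37 L = 14.33 mg
HEPES buffer: C1V1 = C2V2 → 32.1 mM × 4370 mL ÷ 1000 mM = 140.28 mL
thiamine hydrochloride: 20.1 µmol/L × 337.3 g/mol × 4.37 L ÷ 1000 = 29.63 mg
ferric chloride: V = C2·V2/C1 = 0.654 mM × 4370 mL ÷ 55.8 mM = 51.22 mL
casein hydrolysate: 0.39 g per 100 mL × 4370 mL ÷ 100 = 17.04 g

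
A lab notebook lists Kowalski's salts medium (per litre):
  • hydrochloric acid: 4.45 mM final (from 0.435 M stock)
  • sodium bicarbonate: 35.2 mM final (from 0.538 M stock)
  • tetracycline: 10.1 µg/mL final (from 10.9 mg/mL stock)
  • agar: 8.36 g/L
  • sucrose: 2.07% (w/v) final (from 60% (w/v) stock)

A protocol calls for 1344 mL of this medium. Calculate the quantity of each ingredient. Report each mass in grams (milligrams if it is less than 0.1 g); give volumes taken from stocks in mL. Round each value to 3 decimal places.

Scale factor relative to 1 L: 1.344.
hydrochloric acid: C1V1 = C2V2 → 4.45 mM × 1344 mL ÷ 435 mM = 13.749 mL
sodium bicarbonate: dilute stock: 35.2 mM × 1344 mL ÷ 538 mM = 87.935 mL
tetracycline: V = C2·V2/C1 = 10.1 µg/mL × 1344 mL ÷ 10900 µg/mL = 1.245 mL
agar: 8.36 g/L × 1.344 L = 11.236 g
sucrose: C1V1 = C2V2 → 2.07% ÷ 60% × 1344 mL = 46.368 mL

hydrochloric acid 13.749 mL; sodium bicarbonate 87.935 mL; tetracycline 1.245 mL; agar 11.236 g; sucrose 46.368 mL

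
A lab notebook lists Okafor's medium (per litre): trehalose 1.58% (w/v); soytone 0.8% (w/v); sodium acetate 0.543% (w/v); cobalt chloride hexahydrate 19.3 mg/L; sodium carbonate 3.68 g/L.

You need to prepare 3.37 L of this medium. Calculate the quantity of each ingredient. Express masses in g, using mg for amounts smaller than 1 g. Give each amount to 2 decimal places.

trehalose 53.25 g; soytone 26.96 g; sodium acetate 18.30 g; cobalt chloride hexahydrate 65.04 mg; sodium carbonate 12.40 g

Working volume: 3.37 L.
trehalose: 1.58% w/v = 15.8 g/L → 15.8 × 3.37 L = 53.25 g
soytone: 0.8 g per 100 mL × 3370 mL ÷ 100 = 26.96 g
sodium acetate: 0.543 g per 100 mL × 3370 mL ÷ 100 = 18.30 g
cobalt chloride hexahydrate: 19.3 mg/L × 3.37 L = 65.04 mg
sodium carbonate: 3.68 g/L × 3.37 L = 12.40 g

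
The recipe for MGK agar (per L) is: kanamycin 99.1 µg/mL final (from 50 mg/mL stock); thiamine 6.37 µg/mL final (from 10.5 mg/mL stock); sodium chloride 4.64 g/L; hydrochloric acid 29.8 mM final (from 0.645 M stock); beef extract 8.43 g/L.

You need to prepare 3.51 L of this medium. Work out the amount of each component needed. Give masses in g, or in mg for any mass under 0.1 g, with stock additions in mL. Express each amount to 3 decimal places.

kanamycin 6.957 mL; thiamine 2.129 mL; sodium chloride 16.286 g; hydrochloric acid 162.167 mL; beef extract 29.589 g

Working volume: 3.51 L.
kanamycin: V = C2·V2/C1 = 99.1 µg/mL × 3510 mL ÷ 50000 µg/mL = 6.957 mL
thiamine: C1V1 = C2V2 → 6.37 µg/mL × 3510 mL ÷ 10500 µg/mL = 2.129 mL
sodium chloride: 4.64 g/L × 3.51 L = 16.286 g
hydrochloric acid: C1V1 = C2V2 → 29.8 mM × 3510 mL ÷ 645 mM = 162.167 mL
beef extract: 8.43 g/L × 3.51 L = 29.589 g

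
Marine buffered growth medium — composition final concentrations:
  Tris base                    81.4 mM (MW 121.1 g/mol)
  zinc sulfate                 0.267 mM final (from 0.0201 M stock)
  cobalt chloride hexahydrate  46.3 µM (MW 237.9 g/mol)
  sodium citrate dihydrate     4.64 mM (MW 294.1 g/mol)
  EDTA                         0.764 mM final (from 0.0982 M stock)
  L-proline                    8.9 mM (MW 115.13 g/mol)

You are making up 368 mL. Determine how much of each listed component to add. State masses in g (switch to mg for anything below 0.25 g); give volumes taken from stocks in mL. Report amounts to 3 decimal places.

Working volume: 368 mL = 0.368 L.
Tris base: 81.4 mmol/L × 121.1 g/mol × 0.368 L ÷ 1000 = 3.628 g
zinc sulfate: C1V1 = C2V2 → 0.267 mM × 368 mL ÷ 20.1 mM = 4.888 mL
cobalt chloride hexahydrate: 46.3 µmol/L × 237.9 g/mol × 0.368 L ÷ 1000 = 4.053 mg
sodium citrate dihydrate: 4.64 mmol/L × 294.1 g/mol × 0.368 L ÷ 1000 = 0.502 g
EDTA: V = C2·V2/C1 = 0.764 mM × 368 mL ÷ 98.2 mM = 2.863 mL
L-proline: 8.9 mmol/L × 115.13 g/mol × 0.368 L ÷ 1000 = 0.377 g

Tris base 3.628 g; zinc sulfate 4.888 mL; cobalt chloride hexahydrate 4.053 mg; sodium citrate dihydrate 0.502 g; EDTA 2.863 mL; L-proline 0.377 g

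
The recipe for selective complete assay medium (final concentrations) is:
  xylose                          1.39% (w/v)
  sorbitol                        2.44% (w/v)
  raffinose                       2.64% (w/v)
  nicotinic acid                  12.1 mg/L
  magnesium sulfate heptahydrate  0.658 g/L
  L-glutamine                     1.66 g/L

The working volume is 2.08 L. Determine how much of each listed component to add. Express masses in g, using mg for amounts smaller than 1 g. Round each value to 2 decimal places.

xylose 28.91 g; sorbitol 50.75 g; raffinose 54.91 g; nicotinic acid 25.17 mg; magnesium sulfate heptahydrate 1.37 g; L-glutamine 3.45 g

Scale factor relative to 1 L: 2.08.
xylose: 1.39% w/v = 13.9 g/L → 13.9 × 2.08 L = 28.91 g
sorbitol: 2.44 g per 100 mL × 2080 mL ÷ 100 = 50.75 g
raffinose: 2.64% w/v = 26.4 g/L → 26.4 × 2.08 L = 54.91 g
nicotinic acid: 12.1 mg/L × 2.08 L = 25.17 mg
magnesium sulfate heptahydrate: 0.658 g/L × 2.08 L = 1.37 g
L-glutamine: 1.66 g/L × 2.08 L = 3.45 g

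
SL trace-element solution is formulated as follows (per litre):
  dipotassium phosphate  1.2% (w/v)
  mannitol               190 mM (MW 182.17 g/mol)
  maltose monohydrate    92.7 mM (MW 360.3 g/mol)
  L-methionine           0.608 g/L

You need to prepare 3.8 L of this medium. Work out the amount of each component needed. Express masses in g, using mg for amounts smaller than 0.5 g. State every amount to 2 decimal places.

Working volume: 3.8 L.
dipotassium phosphate: 1.2 g per 100 mL × 3800 mL ÷ 100 = 45.60 g
mannitol: 190 mmol/L × 182.17 g/mol × 3.8 L ÷ 1000 = 131.53 g
maltose monohydrate: 92.7 mmol/L × 360.3 g/mol × 3.8 L ÷ 1000 = 126.92 g
L-methionine: 0.608 g/L × 3.8 L = 2.31 g

dipotassium phosphate 45.60 g; mannitol 131.53 g; maltose monohydrate 126.92 g; L-methionine 2.31 g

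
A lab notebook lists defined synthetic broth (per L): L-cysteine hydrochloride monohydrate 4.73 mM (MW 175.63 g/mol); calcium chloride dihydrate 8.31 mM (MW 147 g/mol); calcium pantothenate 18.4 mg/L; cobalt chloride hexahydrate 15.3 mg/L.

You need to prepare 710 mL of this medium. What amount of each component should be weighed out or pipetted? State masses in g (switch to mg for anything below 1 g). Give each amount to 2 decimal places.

L-cysteine hydrochloride monohydrate 589.82 mg; calcium chloride dihydrate 867.31 mg; calcium pantothenate 13.06 mg; cobalt chloride hexahydrate 10.86 mg

Working volume: 710 mL = 0.71 L.
L-cysteine hydrochloride monohydrate: 4.73 mmol/L × 175.63 mg/mmol × 0.71 L = 589.82 mg
calcium chloride dihydrate: 8.31 mmol/L × 147 mg/mmol × 0.71 L = 867.31 mg
calcium pantothenate: 18.4 mg/L × 0.71 L = 13.06 mg
cobalt chloride hexahydrate: 15.3 mg/L × 0.71 L = 10.86 mg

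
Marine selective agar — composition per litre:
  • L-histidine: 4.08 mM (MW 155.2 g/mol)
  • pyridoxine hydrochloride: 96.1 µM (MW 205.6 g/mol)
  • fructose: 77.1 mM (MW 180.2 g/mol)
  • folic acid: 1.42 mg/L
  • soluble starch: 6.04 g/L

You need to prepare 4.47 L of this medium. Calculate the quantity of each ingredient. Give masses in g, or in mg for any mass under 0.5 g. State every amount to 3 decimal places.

Working volume: 4.47 L.
L-histidine: 4.08 mmol/L × 155.2 g/mol × 4.47 L ÷ 1000 = 2.830 g
pyridoxine hydrochloride: 96.1 µmol/L × 205.6 g/mol × 4.47 L ÷ 1000 = 88.319 mg
fructose: 77.1 mmol/L × 180.2 g/mol × 4.47 L ÷ 1000 = 62.104 g
folic acid: 1.42 mg/L × 4.47 L = 6.347 mg
soluble starch: 6.04 g/L × 4.47 L = 26.999 g

L-histidine 2.830 g; pyridoxine hydrochloride 88.319 mg; fructose 62.104 g; folic acid 6.347 mg; soluble starch 26.999 g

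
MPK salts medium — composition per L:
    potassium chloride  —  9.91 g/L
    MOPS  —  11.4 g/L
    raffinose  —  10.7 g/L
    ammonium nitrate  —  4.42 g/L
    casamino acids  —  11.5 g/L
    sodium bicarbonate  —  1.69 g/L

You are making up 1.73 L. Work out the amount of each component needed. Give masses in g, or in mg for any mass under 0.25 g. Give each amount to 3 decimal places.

Working volume: 1.73 L.
potassium chloride: 9.91 g/L × 1.73 L = 17.144 g
MOPS: 11.4 g/L × 1.73 L = 19.722 g
raffinose: 10.7 g/L × 1.73 L = 18.511 g
ammonium nitrate: 4.42 g/L × 1.73 L = 7.647 g
casamino acids: 11.5 g/L × 1.73 L = 19.895 g
sodium bicarbonate: 1.69 g/L × 1.73 L = 2.924 g

potassium chloride 17.144 g; MOPS 19.722 g; raffinose 18.511 g; ammonium nitrate 7.647 g; casamino acids 19.895 g; sodium bicarbonate 2.924 g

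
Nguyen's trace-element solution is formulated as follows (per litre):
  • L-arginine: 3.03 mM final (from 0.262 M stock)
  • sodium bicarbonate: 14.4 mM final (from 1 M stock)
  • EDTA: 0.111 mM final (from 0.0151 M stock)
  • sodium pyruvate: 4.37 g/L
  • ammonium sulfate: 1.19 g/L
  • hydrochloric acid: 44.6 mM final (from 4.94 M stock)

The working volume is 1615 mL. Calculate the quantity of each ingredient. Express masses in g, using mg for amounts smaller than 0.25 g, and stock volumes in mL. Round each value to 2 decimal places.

L-arginine 18.68 mL; sodium bicarbonate 23.26 mL; EDTA 11.87 mL; sodium pyruvate 7.06 g; ammonium sulfate 1.92 g; hydrochloric acid 14.58 mL

Working volume: 1615 mL = 1.615 L.
L-arginine: dilute stock: 3.03 mM × 1615 mL ÷ 262 mM = 18.68 mL
sodium bicarbonate: V = C2·V2/C1 = 14.4 mM × 1615 mL ÷ 1000 mM = 23.26 mL
EDTA: dilute stock: 0.111 mM × 1615 mL ÷ 15.1 mM = 11.87 mL
sodium pyruvate: 4.37 g/L × 1.615 L = 7.06 g
ammonium sulfate: 1.19 g/L × 1.615 L = 1.92 g
hydrochloric acid: V = C2·V2/C1 = 44.6 mM × 1615 mL ÷ 4940 mM = 14.58 mL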